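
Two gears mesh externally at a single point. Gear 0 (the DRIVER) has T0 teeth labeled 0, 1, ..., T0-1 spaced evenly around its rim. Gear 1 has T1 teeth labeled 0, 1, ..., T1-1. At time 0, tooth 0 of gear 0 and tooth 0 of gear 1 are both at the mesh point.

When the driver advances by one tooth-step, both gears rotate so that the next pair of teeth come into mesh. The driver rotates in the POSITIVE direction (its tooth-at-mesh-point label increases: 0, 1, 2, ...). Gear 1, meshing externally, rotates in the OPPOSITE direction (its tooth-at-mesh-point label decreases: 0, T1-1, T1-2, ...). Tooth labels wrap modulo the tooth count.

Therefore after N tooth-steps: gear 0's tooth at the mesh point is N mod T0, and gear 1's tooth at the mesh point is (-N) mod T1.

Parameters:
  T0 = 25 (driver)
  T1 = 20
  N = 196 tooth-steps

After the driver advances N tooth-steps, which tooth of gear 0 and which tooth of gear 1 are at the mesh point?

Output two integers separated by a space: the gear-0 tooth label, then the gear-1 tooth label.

Answer: 21 4

Derivation:
Gear 0 (driver, T0=25): tooth at mesh = N mod T0
  196 = 7 * 25 + 21, so 196 mod 25 = 21
  gear 0 tooth = 21
Gear 1 (driven, T1=20): tooth at mesh = (-N) mod T1
  196 = 9 * 20 + 16, so 196 mod 20 = 16
  (-196) mod 20 = (-16) mod 20 = 20 - 16 = 4
Mesh after 196 steps: gear-0 tooth 21 meets gear-1 tooth 4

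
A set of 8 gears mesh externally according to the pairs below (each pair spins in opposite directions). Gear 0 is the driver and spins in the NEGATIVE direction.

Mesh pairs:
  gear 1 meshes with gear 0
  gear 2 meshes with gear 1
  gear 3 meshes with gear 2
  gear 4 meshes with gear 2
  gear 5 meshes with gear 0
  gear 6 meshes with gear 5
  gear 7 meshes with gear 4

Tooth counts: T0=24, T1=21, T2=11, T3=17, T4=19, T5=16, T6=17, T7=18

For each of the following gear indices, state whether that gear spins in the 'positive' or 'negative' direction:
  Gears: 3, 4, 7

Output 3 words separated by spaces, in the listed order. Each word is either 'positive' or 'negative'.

Answer: positive positive negative

Derivation:
Gear 0 (driver): negative (depth 0)
  gear 1: meshes with gear 0 -> depth 1 -> positive (opposite of gear 0)
  gear 2: meshes with gear 1 -> depth 2 -> negative (opposite of gear 1)
  gear 3: meshes with gear 2 -> depth 3 -> positive (opposite of gear 2)
  gear 4: meshes with gear 2 -> depth 3 -> positive (opposite of gear 2)
  gear 5: meshes with gear 0 -> depth 1 -> positive (opposite of gear 0)
  gear 6: meshes with gear 5 -> depth 2 -> negative (opposite of gear 5)
  gear 7: meshes with gear 4 -> depth 4 -> negative (opposite of gear 4)
Queried indices 3, 4, 7 -> positive, positive, negative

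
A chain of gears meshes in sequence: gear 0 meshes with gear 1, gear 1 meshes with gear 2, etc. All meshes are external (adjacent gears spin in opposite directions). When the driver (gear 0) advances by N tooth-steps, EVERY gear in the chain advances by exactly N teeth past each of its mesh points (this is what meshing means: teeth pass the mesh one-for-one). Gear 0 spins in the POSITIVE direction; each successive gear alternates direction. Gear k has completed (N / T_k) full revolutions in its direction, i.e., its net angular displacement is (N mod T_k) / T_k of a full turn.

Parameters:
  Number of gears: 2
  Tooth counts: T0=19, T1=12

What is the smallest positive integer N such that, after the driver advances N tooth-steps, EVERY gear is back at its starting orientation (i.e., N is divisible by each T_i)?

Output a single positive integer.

Gear k returns to start when N is a multiple of T_k.
All gears at start simultaneously when N is a common multiple of [19, 12]; the smallest such N is lcm(19, 12).
Start: lcm = T0 = 19
Fold in T1=12: gcd(19, 12) = 1; lcm(19, 12) = 19 * 12 / 1 = 228 / 1 = 228
Full cycle length = 228

Answer: 228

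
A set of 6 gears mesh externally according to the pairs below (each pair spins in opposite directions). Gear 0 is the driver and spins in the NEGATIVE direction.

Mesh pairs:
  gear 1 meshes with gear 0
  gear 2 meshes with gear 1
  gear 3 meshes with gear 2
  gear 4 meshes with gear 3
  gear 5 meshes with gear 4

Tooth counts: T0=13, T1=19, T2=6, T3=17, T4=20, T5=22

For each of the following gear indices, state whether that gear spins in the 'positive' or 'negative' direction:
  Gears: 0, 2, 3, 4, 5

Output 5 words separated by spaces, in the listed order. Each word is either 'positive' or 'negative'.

Answer: negative negative positive negative positive

Derivation:
Gear 0 (driver): negative (depth 0)
  gear 1: meshes with gear 0 -> depth 1 -> positive (opposite of gear 0)
  gear 2: meshes with gear 1 -> depth 2 -> negative (opposite of gear 1)
  gear 3: meshes with gear 2 -> depth 3 -> positive (opposite of gear 2)
  gear 4: meshes with gear 3 -> depth 4 -> negative (opposite of gear 3)
  gear 5: meshes with gear 4 -> depth 5 -> positive (opposite of gear 4)
Queried indices 0, 2, 3, 4, 5 -> negative, negative, positive, negative, positive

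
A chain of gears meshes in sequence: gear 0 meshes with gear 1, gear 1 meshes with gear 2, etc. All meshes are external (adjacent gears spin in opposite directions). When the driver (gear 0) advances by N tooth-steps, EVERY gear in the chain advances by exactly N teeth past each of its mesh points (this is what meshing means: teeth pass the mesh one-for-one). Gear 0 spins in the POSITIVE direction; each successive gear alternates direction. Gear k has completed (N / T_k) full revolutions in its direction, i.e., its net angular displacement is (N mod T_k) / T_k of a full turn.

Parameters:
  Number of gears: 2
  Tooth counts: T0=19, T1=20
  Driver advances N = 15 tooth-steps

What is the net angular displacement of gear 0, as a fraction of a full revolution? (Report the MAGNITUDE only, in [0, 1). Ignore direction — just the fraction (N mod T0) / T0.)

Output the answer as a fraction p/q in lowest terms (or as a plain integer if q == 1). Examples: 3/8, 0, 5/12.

Chain of 2 gears, tooth counts: [19, 20]
  gear 0: T0=19, direction=positive, advance = 15 mod 19 = 15 teeth = 15/19 turn
  gear 1: T1=20, direction=negative, advance = 15 mod 20 = 15 teeth = 15/20 turn
Gear 0: 15 mod 19 = 15
Fraction = 15 / 19 = 15/19 (gcd(15,19)=1) = 15/19

Answer: 15/19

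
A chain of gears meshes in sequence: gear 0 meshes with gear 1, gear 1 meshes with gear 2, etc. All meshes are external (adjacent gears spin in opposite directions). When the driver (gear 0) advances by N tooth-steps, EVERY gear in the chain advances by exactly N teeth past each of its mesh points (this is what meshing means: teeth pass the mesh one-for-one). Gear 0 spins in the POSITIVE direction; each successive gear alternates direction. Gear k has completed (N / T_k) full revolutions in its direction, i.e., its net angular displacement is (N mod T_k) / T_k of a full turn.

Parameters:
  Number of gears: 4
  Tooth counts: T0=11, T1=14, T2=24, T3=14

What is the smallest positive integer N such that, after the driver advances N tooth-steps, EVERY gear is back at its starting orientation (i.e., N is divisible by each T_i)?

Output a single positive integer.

Gear k returns to start when N is a multiple of T_k.
All gears at start simultaneously when N is a common multiple of [11, 14, 24, 14]; the smallest such N is lcm(11, 14, 24, 14).
Start: lcm = T0 = 11
Fold in T1=14: gcd(11, 14) = 1; lcm(11, 14) = 11 * 14 / 1 = 154 / 1 = 154
Fold in T2=24: gcd(154, 24) = 2; lcm(154, 24) = 154 * 24 / 2 = 3696 / 2 = 1848
Fold in T3=14: gcd(1848, 14) = 14; lcm(1848, 14) = 1848 * 14 / 14 = 25872 / 14 = 1848
Full cycle length = 1848

Answer: 1848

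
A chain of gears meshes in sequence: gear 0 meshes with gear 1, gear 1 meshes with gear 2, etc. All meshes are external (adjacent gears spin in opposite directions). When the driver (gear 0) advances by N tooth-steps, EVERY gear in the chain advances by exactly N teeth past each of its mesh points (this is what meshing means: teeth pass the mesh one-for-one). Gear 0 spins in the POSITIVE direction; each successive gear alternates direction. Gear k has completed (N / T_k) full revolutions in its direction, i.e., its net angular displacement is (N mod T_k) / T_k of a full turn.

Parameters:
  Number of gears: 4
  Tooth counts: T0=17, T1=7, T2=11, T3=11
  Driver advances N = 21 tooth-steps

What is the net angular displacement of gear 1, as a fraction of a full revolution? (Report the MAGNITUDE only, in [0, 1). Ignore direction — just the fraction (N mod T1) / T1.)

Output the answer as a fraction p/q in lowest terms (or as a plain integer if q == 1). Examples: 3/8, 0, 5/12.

Answer: 0

Derivation:
Chain of 4 gears, tooth counts: [17, 7, 11, 11]
  gear 0: T0=17, direction=positive, advance = 21 mod 17 = 4 teeth = 4/17 turn
  gear 1: T1=7, direction=negative, advance = 21 mod 7 = 0 teeth = 0/7 turn
  gear 2: T2=11, direction=positive, advance = 21 mod 11 = 10 teeth = 10/11 turn
  gear 3: T3=11, direction=negative, advance = 21 mod 11 = 10 teeth = 10/11 turn
Gear 1: 21 mod 7 = 0
Fraction = 0 / 7 = 0/1 (gcd(0,7)=7) = 0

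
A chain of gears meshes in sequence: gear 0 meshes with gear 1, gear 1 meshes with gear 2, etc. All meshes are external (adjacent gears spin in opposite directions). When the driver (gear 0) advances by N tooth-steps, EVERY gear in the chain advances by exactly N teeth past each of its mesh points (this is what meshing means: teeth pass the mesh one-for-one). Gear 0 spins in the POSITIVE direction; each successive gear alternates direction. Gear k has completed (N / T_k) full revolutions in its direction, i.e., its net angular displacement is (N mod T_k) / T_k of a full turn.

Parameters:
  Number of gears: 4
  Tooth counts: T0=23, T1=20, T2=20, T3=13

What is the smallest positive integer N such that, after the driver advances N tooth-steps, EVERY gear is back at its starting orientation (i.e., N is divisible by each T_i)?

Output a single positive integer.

Answer: 5980

Derivation:
Gear k returns to start when N is a multiple of T_k.
All gears at start simultaneously when N is a common multiple of [23, 20, 20, 13]; the smallest such N is lcm(23, 20, 20, 13).
Start: lcm = T0 = 23
Fold in T1=20: gcd(23, 20) = 1; lcm(23, 20) = 23 * 20 / 1 = 460 / 1 = 460
Fold in T2=20: gcd(460, 20) = 20; lcm(460, 20) = 460 * 20 / 20 = 9200 / 20 = 460
Fold in T3=13: gcd(460, 13) = 1; lcm(460, 13) = 460 * 13 / 1 = 5980 / 1 = 5980
Full cycle length = 5980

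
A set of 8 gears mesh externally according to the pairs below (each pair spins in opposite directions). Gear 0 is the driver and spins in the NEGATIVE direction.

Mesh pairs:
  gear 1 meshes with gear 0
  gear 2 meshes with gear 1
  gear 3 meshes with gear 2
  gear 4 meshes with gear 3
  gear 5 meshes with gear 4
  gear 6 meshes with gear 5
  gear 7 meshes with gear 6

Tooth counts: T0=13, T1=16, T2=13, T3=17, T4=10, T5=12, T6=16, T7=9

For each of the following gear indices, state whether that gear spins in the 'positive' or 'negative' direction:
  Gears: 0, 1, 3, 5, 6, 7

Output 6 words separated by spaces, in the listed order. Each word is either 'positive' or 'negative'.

Gear 0 (driver): negative (depth 0)
  gear 1: meshes with gear 0 -> depth 1 -> positive (opposite of gear 0)
  gear 2: meshes with gear 1 -> depth 2 -> negative (opposite of gear 1)
  gear 3: meshes with gear 2 -> depth 3 -> positive (opposite of gear 2)
  gear 4: meshes with gear 3 -> depth 4 -> negative (opposite of gear 3)
  gear 5: meshes with gear 4 -> depth 5 -> positive (opposite of gear 4)
  gear 6: meshes with gear 5 -> depth 6 -> negative (opposite of gear 5)
  gear 7: meshes with gear 6 -> depth 7 -> positive (opposite of gear 6)
Queried indices 0, 1, 3, 5, 6, 7 -> negative, positive, positive, positive, negative, positive

Answer: negative positive positive positive negative positive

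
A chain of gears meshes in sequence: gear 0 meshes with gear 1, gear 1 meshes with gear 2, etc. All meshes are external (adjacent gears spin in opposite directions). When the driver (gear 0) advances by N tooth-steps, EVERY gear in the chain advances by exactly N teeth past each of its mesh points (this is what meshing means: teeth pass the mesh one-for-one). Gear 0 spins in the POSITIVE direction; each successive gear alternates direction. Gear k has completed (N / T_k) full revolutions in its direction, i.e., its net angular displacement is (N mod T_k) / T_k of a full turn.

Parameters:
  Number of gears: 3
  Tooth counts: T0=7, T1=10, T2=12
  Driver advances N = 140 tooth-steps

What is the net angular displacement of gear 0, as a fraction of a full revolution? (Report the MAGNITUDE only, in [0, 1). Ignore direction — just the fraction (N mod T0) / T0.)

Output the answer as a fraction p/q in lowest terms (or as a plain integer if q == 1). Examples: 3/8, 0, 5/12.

Chain of 3 gears, tooth counts: [7, 10, 12]
  gear 0: T0=7, direction=positive, advance = 140 mod 7 = 0 teeth = 0/7 turn
  gear 1: T1=10, direction=negative, advance = 140 mod 10 = 0 teeth = 0/10 turn
  gear 2: T2=12, direction=positive, advance = 140 mod 12 = 8 teeth = 8/12 turn
Gear 0: 140 mod 7 = 0
Fraction = 0 / 7 = 0/1 (gcd(0,7)=7) = 0

Answer: 0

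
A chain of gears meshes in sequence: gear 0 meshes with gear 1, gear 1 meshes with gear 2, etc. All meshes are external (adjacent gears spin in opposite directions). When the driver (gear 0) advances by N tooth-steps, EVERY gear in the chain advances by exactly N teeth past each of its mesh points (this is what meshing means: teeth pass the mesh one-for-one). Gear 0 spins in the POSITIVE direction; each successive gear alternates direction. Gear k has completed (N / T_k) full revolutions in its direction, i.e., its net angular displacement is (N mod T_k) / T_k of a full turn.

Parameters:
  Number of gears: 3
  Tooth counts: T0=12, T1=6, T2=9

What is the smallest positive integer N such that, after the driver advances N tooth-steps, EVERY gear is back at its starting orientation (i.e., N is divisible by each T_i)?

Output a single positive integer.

Answer: 36

Derivation:
Gear k returns to start when N is a multiple of T_k.
All gears at start simultaneously when N is a common multiple of [12, 6, 9]; the smallest such N is lcm(12, 6, 9).
Start: lcm = T0 = 12
Fold in T1=6: gcd(12, 6) = 6; lcm(12, 6) = 12 * 6 / 6 = 72 / 6 = 12
Fold in T2=9: gcd(12, 9) = 3; lcm(12, 9) = 12 * 9 / 3 = 108 / 3 = 36
Full cycle length = 36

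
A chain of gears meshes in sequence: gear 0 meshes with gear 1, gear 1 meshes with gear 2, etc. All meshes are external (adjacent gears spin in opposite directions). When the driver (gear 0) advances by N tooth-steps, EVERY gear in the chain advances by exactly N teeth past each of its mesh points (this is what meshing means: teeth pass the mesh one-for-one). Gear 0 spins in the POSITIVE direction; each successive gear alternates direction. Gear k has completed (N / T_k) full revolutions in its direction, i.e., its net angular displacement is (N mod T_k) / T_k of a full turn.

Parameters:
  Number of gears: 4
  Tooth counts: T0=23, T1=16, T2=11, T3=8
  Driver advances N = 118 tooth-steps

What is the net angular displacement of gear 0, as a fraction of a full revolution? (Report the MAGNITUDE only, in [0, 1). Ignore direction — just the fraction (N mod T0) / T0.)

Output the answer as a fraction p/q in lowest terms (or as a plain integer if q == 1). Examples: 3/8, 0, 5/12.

Chain of 4 gears, tooth counts: [23, 16, 11, 8]
  gear 0: T0=23, direction=positive, advance = 118 mod 23 = 3 teeth = 3/23 turn
  gear 1: T1=16, direction=negative, advance = 118 mod 16 = 6 teeth = 6/16 turn
  gear 2: T2=11, direction=positive, advance = 118 mod 11 = 8 teeth = 8/11 turn
  gear 3: T3=8, direction=negative, advance = 118 mod 8 = 6 teeth = 6/8 turn
Gear 0: 118 mod 23 = 3
Fraction = 3 / 23 = 3/23 (gcd(3,23)=1) = 3/23

Answer: 3/23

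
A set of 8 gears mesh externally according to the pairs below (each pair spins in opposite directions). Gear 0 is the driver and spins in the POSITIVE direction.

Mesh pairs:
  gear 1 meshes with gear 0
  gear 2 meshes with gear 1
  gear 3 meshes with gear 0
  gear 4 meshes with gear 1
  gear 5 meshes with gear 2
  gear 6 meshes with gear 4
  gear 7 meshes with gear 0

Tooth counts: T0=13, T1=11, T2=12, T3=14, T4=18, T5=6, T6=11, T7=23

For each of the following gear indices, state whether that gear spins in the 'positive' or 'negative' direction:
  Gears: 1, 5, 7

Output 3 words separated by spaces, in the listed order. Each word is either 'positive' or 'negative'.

Answer: negative negative negative

Derivation:
Gear 0 (driver): positive (depth 0)
  gear 1: meshes with gear 0 -> depth 1 -> negative (opposite of gear 0)
  gear 2: meshes with gear 1 -> depth 2 -> positive (opposite of gear 1)
  gear 3: meshes with gear 0 -> depth 1 -> negative (opposite of gear 0)
  gear 4: meshes with gear 1 -> depth 2 -> positive (opposite of gear 1)
  gear 5: meshes with gear 2 -> depth 3 -> negative (opposite of gear 2)
  gear 6: meshes with gear 4 -> depth 3 -> negative (opposite of gear 4)
  gear 7: meshes with gear 0 -> depth 1 -> negative (opposite of gear 0)
Queried indices 1, 5, 7 -> negative, negative, negative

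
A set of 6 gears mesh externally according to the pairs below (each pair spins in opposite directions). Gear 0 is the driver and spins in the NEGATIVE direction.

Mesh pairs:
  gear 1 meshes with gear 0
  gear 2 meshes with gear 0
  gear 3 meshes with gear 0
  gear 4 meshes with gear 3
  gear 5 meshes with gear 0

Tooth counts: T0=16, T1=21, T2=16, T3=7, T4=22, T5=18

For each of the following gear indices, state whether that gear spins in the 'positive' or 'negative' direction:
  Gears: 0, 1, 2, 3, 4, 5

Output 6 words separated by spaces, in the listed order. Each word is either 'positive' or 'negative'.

Answer: negative positive positive positive negative positive

Derivation:
Gear 0 (driver): negative (depth 0)
  gear 1: meshes with gear 0 -> depth 1 -> positive (opposite of gear 0)
  gear 2: meshes with gear 0 -> depth 1 -> positive (opposite of gear 0)
  gear 3: meshes with gear 0 -> depth 1 -> positive (opposite of gear 0)
  gear 4: meshes with gear 3 -> depth 2 -> negative (opposite of gear 3)
  gear 5: meshes with gear 0 -> depth 1 -> positive (opposite of gear 0)
Queried indices 0, 1, 2, 3, 4, 5 -> negative, positive, positive, positive, negative, positive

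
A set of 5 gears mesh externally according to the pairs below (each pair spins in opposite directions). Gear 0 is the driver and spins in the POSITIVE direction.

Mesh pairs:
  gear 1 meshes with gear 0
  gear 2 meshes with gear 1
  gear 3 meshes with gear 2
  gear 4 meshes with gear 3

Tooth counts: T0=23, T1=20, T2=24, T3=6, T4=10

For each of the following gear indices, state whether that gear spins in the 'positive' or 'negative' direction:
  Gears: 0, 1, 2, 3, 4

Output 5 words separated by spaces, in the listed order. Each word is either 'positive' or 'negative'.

Answer: positive negative positive negative positive

Derivation:
Gear 0 (driver): positive (depth 0)
  gear 1: meshes with gear 0 -> depth 1 -> negative (opposite of gear 0)
  gear 2: meshes with gear 1 -> depth 2 -> positive (opposite of gear 1)
  gear 3: meshes with gear 2 -> depth 3 -> negative (opposite of gear 2)
  gear 4: meshes with gear 3 -> depth 4 -> positive (opposite of gear 3)
Queried indices 0, 1, 2, 3, 4 -> positive, negative, positive, negative, positive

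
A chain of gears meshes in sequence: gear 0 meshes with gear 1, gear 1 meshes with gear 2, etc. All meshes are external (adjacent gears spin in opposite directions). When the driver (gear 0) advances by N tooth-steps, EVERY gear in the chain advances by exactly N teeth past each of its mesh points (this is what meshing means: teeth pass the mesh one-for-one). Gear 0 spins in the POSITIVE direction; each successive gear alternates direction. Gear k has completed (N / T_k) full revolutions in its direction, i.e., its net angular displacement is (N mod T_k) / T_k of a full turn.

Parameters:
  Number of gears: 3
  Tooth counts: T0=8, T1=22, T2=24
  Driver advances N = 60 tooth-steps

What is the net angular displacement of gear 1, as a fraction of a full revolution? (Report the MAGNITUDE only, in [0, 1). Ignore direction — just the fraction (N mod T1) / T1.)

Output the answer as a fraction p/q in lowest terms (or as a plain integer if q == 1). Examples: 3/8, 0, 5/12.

Chain of 3 gears, tooth counts: [8, 22, 24]
  gear 0: T0=8, direction=positive, advance = 60 mod 8 = 4 teeth = 4/8 turn
  gear 1: T1=22, direction=negative, advance = 60 mod 22 = 16 teeth = 16/22 turn
  gear 2: T2=24, direction=positive, advance = 60 mod 24 = 12 teeth = 12/24 turn
Gear 1: 60 mod 22 = 16
Fraction = 16 / 22 = 8/11 (gcd(16,22)=2) = 8/11

Answer: 8/11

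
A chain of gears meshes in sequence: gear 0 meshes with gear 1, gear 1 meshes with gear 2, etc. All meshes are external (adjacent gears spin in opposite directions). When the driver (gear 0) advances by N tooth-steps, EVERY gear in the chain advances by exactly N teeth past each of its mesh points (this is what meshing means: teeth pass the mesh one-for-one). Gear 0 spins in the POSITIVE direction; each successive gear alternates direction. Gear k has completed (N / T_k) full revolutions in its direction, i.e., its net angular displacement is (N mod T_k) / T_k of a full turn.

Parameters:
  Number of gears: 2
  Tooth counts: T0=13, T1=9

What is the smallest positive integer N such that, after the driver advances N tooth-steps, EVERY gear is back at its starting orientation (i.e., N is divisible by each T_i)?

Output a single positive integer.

Gear k returns to start when N is a multiple of T_k.
All gears at start simultaneously when N is a common multiple of [13, 9]; the smallest such N is lcm(13, 9).
Start: lcm = T0 = 13
Fold in T1=9: gcd(13, 9) = 1; lcm(13, 9) = 13 * 9 / 1 = 117 / 1 = 117
Full cycle length = 117

Answer: 117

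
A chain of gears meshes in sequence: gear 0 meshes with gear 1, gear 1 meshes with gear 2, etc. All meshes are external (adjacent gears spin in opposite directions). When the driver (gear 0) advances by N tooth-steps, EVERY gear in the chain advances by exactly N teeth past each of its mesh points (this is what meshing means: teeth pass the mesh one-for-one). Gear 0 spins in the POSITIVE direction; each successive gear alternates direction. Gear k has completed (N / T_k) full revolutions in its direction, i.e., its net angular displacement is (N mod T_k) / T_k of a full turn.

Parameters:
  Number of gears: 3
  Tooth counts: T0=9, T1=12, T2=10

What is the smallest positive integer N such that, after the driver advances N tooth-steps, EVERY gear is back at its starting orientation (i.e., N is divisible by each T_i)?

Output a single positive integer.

Answer: 180

Derivation:
Gear k returns to start when N is a multiple of T_k.
All gears at start simultaneously when N is a common multiple of [9, 12, 10]; the smallest such N is lcm(9, 12, 10).
Start: lcm = T0 = 9
Fold in T1=12: gcd(9, 12) = 3; lcm(9, 12) = 9 * 12 / 3 = 108 / 3 = 36
Fold in T2=10: gcd(36, 10) = 2; lcm(36, 10) = 36 * 10 / 2 = 360 / 2 = 180
Full cycle length = 180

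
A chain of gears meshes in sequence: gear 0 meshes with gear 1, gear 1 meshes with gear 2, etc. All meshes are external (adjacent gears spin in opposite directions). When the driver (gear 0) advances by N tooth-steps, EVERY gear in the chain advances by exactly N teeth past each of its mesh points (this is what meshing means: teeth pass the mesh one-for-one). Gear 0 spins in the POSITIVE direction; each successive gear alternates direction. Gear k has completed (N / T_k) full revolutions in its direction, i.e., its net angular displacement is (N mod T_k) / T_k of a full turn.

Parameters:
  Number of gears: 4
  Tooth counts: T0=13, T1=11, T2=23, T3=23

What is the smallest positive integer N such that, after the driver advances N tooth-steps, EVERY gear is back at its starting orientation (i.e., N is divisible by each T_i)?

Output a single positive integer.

Gear k returns to start when N is a multiple of T_k.
All gears at start simultaneously when N is a common multiple of [13, 11, 23, 23]; the smallest such N is lcm(13, 11, 23, 23).
Start: lcm = T0 = 13
Fold in T1=11: gcd(13, 11) = 1; lcm(13, 11) = 13 * 11 / 1 = 143 / 1 = 143
Fold in T2=23: gcd(143, 23) = 1; lcm(143, 23) = 143 * 23 / 1 = 3289 / 1 = 3289
Fold in T3=23: gcd(3289, 23) = 23; lcm(3289, 23) = 3289 * 23 / 23 = 75647 / 23 = 3289
Full cycle length = 3289

Answer: 3289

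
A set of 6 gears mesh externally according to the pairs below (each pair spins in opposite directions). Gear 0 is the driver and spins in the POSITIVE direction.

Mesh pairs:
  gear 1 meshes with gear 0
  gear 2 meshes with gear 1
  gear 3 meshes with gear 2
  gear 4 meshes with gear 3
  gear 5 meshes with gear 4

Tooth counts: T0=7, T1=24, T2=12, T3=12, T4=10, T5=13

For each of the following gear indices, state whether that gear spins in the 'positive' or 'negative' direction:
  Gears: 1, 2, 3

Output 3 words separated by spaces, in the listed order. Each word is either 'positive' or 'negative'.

Answer: negative positive negative

Derivation:
Gear 0 (driver): positive (depth 0)
  gear 1: meshes with gear 0 -> depth 1 -> negative (opposite of gear 0)
  gear 2: meshes with gear 1 -> depth 2 -> positive (opposite of gear 1)
  gear 3: meshes with gear 2 -> depth 3 -> negative (opposite of gear 2)
  gear 4: meshes with gear 3 -> depth 4 -> positive (opposite of gear 3)
  gear 5: meshes with gear 4 -> depth 5 -> negative (opposite of gear 4)
Queried indices 1, 2, 3 -> negative, positive, negative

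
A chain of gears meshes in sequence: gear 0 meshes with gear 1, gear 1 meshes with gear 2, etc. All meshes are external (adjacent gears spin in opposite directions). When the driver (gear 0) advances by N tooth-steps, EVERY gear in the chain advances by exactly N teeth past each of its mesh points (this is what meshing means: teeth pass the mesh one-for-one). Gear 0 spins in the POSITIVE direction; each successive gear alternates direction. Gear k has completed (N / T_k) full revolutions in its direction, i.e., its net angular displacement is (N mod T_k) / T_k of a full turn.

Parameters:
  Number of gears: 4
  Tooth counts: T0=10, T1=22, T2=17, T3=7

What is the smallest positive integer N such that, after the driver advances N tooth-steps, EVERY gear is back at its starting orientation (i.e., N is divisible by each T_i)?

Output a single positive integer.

Gear k returns to start when N is a multiple of T_k.
All gears at start simultaneously when N is a common multiple of [10, 22, 17, 7]; the smallest such N is lcm(10, 22, 17, 7).
Start: lcm = T0 = 10
Fold in T1=22: gcd(10, 22) = 2; lcm(10, 22) = 10 * 22 / 2 = 220 / 2 = 110
Fold in T2=17: gcd(110, 17) = 1; lcm(110, 17) = 110 * 17 / 1 = 1870 / 1 = 1870
Fold in T3=7: gcd(1870, 7) = 1; lcm(1870, 7) = 1870 * 7 / 1 = 13090 / 1 = 13090
Full cycle length = 13090

Answer: 13090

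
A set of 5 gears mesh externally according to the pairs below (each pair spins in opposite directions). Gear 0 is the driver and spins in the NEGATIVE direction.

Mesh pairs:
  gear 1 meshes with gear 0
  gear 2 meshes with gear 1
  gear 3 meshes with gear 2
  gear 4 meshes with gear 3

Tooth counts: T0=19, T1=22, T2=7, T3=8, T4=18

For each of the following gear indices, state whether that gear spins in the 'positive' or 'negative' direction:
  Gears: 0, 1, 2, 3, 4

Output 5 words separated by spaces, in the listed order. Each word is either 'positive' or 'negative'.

Answer: negative positive negative positive negative

Derivation:
Gear 0 (driver): negative (depth 0)
  gear 1: meshes with gear 0 -> depth 1 -> positive (opposite of gear 0)
  gear 2: meshes with gear 1 -> depth 2 -> negative (opposite of gear 1)
  gear 3: meshes with gear 2 -> depth 3 -> positive (opposite of gear 2)
  gear 4: meshes with gear 3 -> depth 4 -> negative (opposite of gear 3)
Queried indices 0, 1, 2, 3, 4 -> negative, positive, negative, positive, negative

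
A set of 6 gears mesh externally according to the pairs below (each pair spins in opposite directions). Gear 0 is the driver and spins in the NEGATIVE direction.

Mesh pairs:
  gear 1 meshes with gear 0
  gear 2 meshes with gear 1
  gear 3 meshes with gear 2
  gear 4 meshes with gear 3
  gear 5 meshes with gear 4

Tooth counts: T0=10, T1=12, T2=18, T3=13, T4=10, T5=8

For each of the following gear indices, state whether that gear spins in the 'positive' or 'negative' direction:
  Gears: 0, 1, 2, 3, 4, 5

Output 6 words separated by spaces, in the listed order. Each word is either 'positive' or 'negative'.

Gear 0 (driver): negative (depth 0)
  gear 1: meshes with gear 0 -> depth 1 -> positive (opposite of gear 0)
  gear 2: meshes with gear 1 -> depth 2 -> negative (opposite of gear 1)
  gear 3: meshes with gear 2 -> depth 3 -> positive (opposite of gear 2)
  gear 4: meshes with gear 3 -> depth 4 -> negative (opposite of gear 3)
  gear 5: meshes with gear 4 -> depth 5 -> positive (opposite of gear 4)
Queried indices 0, 1, 2, 3, 4, 5 -> negative, positive, negative, positive, negative, positive

Answer: negative positive negative positive negative positive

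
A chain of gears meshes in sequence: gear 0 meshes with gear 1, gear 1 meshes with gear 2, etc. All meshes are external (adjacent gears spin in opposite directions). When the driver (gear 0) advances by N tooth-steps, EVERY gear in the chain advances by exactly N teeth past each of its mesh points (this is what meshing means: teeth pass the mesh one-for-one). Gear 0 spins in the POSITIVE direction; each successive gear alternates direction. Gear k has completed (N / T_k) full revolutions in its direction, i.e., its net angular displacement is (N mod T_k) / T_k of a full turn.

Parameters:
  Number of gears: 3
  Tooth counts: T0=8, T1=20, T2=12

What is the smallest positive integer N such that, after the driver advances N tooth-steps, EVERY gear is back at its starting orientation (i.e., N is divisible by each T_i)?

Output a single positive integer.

Gear k returns to start when N is a multiple of T_k.
All gears at start simultaneously when N is a common multiple of [8, 20, 12]; the smallest such N is lcm(8, 20, 12).
Start: lcm = T0 = 8
Fold in T1=20: gcd(8, 20) = 4; lcm(8, 20) = 8 * 20 / 4 = 160 / 4 = 40
Fold in T2=12: gcd(40, 12) = 4; lcm(40, 12) = 40 * 12 / 4 = 480 / 4 = 120
Full cycle length = 120

Answer: 120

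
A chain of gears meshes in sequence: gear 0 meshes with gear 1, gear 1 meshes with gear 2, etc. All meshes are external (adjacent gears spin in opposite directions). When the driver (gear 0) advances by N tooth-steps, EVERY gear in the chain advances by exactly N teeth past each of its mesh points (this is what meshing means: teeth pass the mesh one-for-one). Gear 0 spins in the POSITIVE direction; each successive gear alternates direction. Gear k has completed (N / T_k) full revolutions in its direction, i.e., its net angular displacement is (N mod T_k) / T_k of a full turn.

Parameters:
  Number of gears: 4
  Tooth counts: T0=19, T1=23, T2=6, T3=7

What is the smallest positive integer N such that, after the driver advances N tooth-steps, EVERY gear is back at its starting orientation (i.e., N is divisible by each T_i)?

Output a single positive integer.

Gear k returns to start when N is a multiple of T_k.
All gears at start simultaneously when N is a common multiple of [19, 23, 6, 7]; the smallest such N is lcm(19, 23, 6, 7).
Start: lcm = T0 = 19
Fold in T1=23: gcd(19, 23) = 1; lcm(19, 23) = 19 * 23 / 1 = 437 / 1 = 437
Fold in T2=6: gcd(437, 6) = 1; lcm(437, 6) = 437 * 6 / 1 = 2622 / 1 = 2622
Fold in T3=7: gcd(2622, 7) = 1; lcm(2622, 7) = 2622 * 7 / 1 = 18354 / 1 = 18354
Full cycle length = 18354

Answer: 18354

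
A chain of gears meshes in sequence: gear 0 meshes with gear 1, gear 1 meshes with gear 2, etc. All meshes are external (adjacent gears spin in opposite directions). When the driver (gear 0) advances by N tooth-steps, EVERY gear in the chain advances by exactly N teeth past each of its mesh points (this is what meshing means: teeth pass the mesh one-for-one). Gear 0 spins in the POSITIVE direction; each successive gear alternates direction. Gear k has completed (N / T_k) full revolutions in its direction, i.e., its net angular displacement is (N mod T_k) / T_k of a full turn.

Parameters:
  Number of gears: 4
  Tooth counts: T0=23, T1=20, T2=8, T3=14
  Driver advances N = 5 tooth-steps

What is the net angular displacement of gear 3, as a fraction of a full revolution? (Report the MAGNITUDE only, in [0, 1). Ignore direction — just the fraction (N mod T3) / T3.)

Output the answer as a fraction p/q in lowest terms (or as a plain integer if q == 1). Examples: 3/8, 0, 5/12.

Answer: 5/14

Derivation:
Chain of 4 gears, tooth counts: [23, 20, 8, 14]
  gear 0: T0=23, direction=positive, advance = 5 mod 23 = 5 teeth = 5/23 turn
  gear 1: T1=20, direction=negative, advance = 5 mod 20 = 5 teeth = 5/20 turn
  gear 2: T2=8, direction=positive, advance = 5 mod 8 = 5 teeth = 5/8 turn
  gear 3: T3=14, direction=negative, advance = 5 mod 14 = 5 teeth = 5/14 turn
Gear 3: 5 mod 14 = 5
Fraction = 5 / 14 = 5/14 (gcd(5,14)=1) = 5/14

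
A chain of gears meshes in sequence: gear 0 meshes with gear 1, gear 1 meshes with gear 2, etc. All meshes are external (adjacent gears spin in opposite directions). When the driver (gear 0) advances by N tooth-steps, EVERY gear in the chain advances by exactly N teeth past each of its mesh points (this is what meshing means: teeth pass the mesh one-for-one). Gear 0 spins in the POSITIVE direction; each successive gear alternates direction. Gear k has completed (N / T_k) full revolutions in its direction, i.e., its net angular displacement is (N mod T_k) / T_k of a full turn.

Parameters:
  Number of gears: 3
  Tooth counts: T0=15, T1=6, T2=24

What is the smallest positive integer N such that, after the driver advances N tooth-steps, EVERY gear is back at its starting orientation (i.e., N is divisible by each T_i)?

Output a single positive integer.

Gear k returns to start when N is a multiple of T_k.
All gears at start simultaneously when N is a common multiple of [15, 6, 24]; the smallest such N is lcm(15, 6, 24).
Start: lcm = T0 = 15
Fold in T1=6: gcd(15, 6) = 3; lcm(15, 6) = 15 * 6 / 3 = 90 / 3 = 30
Fold in T2=24: gcd(30, 24) = 6; lcm(30, 24) = 30 * 24 / 6 = 720 / 6 = 120
Full cycle length = 120

Answer: 120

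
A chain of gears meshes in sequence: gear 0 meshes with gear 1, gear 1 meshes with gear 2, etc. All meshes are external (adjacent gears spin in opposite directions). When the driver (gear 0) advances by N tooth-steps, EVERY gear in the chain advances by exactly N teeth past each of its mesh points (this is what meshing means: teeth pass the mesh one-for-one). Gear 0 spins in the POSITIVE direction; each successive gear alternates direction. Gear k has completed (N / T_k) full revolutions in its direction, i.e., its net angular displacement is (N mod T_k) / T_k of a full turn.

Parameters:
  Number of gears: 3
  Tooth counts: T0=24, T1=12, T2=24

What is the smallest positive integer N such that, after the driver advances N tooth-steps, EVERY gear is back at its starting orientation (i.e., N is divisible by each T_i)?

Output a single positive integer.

Gear k returns to start when N is a multiple of T_k.
All gears at start simultaneously when N is a common multiple of [24, 12, 24]; the smallest such N is lcm(24, 12, 24).
Start: lcm = T0 = 24
Fold in T1=12: gcd(24, 12) = 12; lcm(24, 12) = 24 * 12 / 12 = 288 / 12 = 24
Fold in T2=24: gcd(24, 24) = 24; lcm(24, 24) = 24 * 24 / 24 = 576 / 24 = 24
Full cycle length = 24

Answer: 24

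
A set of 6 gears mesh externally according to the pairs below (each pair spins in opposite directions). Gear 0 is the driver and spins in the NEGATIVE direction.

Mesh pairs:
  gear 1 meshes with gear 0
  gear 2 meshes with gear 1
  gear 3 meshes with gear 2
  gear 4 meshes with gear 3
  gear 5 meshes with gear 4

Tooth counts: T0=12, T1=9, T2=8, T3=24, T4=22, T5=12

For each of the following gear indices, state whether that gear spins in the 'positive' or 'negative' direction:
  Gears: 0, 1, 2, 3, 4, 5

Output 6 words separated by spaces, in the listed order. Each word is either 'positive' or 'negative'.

Gear 0 (driver): negative (depth 0)
  gear 1: meshes with gear 0 -> depth 1 -> positive (opposite of gear 0)
  gear 2: meshes with gear 1 -> depth 2 -> negative (opposite of gear 1)
  gear 3: meshes with gear 2 -> depth 3 -> positive (opposite of gear 2)
  gear 4: meshes with gear 3 -> depth 4 -> negative (opposite of gear 3)
  gear 5: meshes with gear 4 -> depth 5 -> positive (opposite of gear 4)
Queried indices 0, 1, 2, 3, 4, 5 -> negative, positive, negative, positive, negative, positive

Answer: negative positive negative positive negative positive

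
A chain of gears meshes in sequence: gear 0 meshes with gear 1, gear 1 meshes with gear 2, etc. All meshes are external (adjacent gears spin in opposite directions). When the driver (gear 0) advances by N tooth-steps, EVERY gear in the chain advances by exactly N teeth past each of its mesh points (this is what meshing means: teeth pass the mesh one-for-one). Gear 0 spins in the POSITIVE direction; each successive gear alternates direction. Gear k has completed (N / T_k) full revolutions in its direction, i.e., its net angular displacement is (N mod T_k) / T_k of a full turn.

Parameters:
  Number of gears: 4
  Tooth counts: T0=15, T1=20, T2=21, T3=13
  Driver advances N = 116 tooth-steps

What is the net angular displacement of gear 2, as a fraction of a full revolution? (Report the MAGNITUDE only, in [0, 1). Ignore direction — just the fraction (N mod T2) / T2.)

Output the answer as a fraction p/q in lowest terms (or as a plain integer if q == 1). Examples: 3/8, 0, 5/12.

Chain of 4 gears, tooth counts: [15, 20, 21, 13]
  gear 0: T0=15, direction=positive, advance = 116 mod 15 = 11 teeth = 11/15 turn
  gear 1: T1=20, direction=negative, advance = 116 mod 20 = 16 teeth = 16/20 turn
  gear 2: T2=21, direction=positive, advance = 116 mod 21 = 11 teeth = 11/21 turn
  gear 3: T3=13, direction=negative, advance = 116 mod 13 = 12 teeth = 12/13 turn
Gear 2: 116 mod 21 = 11
Fraction = 11 / 21 = 11/21 (gcd(11,21)=1) = 11/21

Answer: 11/21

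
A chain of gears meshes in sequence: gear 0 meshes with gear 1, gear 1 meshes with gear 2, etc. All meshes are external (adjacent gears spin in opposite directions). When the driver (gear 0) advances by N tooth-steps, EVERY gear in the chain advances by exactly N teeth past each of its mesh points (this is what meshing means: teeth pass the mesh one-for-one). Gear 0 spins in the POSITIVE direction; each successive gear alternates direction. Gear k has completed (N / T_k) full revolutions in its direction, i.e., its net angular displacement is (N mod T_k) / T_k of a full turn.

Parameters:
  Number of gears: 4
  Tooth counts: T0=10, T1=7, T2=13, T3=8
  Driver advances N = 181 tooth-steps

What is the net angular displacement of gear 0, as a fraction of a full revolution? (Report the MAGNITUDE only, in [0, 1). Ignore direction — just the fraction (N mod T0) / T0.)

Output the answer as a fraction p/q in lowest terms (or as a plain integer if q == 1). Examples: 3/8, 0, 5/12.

Answer: 1/10

Derivation:
Chain of 4 gears, tooth counts: [10, 7, 13, 8]
  gear 0: T0=10, direction=positive, advance = 181 mod 10 = 1 teeth = 1/10 turn
  gear 1: T1=7, direction=negative, advance = 181 mod 7 = 6 teeth = 6/7 turn
  gear 2: T2=13, direction=positive, advance = 181 mod 13 = 12 teeth = 12/13 turn
  gear 3: T3=8, direction=negative, advance = 181 mod 8 = 5 teeth = 5/8 turn
Gear 0: 181 mod 10 = 1
Fraction = 1 / 10 = 1/10 (gcd(1,10)=1) = 1/10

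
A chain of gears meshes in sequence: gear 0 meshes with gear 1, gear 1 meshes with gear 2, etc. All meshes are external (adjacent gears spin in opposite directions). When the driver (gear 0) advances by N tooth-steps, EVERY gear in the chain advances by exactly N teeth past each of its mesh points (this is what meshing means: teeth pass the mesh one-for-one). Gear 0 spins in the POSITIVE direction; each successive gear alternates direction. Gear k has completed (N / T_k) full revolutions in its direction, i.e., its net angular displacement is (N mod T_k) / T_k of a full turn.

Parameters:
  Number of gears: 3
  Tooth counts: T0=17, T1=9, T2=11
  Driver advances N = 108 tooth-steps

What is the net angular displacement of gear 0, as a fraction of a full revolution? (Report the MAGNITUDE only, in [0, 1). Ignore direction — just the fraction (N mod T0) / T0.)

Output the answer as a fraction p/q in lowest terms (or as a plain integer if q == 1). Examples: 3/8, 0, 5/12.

Answer: 6/17

Derivation:
Chain of 3 gears, tooth counts: [17, 9, 11]
  gear 0: T0=17, direction=positive, advance = 108 mod 17 = 6 teeth = 6/17 turn
  gear 1: T1=9, direction=negative, advance = 108 mod 9 = 0 teeth = 0/9 turn
  gear 2: T2=11, direction=positive, advance = 108 mod 11 = 9 teeth = 9/11 turn
Gear 0: 108 mod 17 = 6
Fraction = 6 / 17 = 6/17 (gcd(6,17)=1) = 6/17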